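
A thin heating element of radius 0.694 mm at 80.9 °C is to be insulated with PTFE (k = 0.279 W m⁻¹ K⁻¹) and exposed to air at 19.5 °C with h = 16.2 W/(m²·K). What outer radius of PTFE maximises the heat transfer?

r_cr = 1.72 cm

For a cylinder, r_cr = k_ins/h = 0.279/16.2 = 0.0172 m = 1.72 cm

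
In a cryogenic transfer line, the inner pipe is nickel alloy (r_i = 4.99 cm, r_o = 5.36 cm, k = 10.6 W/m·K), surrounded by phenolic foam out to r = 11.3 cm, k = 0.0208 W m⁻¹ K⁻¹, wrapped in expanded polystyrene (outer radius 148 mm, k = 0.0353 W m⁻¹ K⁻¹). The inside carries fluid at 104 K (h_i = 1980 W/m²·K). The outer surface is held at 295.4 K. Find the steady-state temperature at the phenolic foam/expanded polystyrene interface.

Series thermal resistances, inner to outer:
  R'_conv,in = 1/(2πr h) = 1/(2π·0.0499·1980) = 0.001611 m·K/W
  R'_nickel alloy = ln(0.0536/0.0499)/(2πk) = 0.07153/(2π·10.6) = 0.001074 m·K/W
  R'_phenolic foam = ln(0.113/0.0536)/(2πk) = 0.7458/(2π·0.0208) = 5.707 m·K/W
  R'_expanded polystyrene = ln(0.148/0.113)/(2πk) = 0.2698/(2π·0.0353) = 1.217 m·K/W
ΣR = 0.001611 + 0.001074 + 5.707 + 1.217 = 6.927 m·K/W
Q' = ΔT/ΣR = (104 K − 295.4 K)/6.927 = -27.63 W/m
From the inner boundary to the phenolic foam/expanded polystyrene interface, ΣR_partial = 5.710 m·K/W.
T_interface = T_in − Q'·ΣR_partial = 104 K − (-27.63)(5.710) = 261.8 K

T = 261.8 K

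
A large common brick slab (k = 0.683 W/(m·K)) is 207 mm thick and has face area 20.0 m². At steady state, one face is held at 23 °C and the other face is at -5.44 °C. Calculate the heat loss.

Q = 1880 W

Q = kA·ΔT/L = 0.683 × 20.0 × |23 °C − -5.44 °C| / 0.207 = 1880 W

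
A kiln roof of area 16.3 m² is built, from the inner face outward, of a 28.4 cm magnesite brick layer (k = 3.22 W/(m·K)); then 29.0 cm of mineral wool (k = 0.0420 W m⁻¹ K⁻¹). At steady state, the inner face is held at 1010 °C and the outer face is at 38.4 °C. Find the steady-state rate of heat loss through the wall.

Q = 2260 W

Resistance network (inner→outer):
  R_magnesite brick = L/(kA) = 0.284/(3.22·16.3) = 0.005411 K/W
  R_mineral wool = L/(kA) = 0.290/(0.0420·16.3) = 0.4236 K/W
ΣR = 0.005411 + 0.4236 = 0.4290 K/W
Q = ΔT/ΣR = (1010 °C − 38.4 °C)/0.4290 = 2260 W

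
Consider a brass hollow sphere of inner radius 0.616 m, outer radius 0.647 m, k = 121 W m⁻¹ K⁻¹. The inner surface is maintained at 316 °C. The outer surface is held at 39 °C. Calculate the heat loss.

Q = 4πk·ΔT/(1/r₁ − 1/r₂) = 4π × 121 × 277 / (1/0.616 − 1/0.647) = 5.41×10^6 W

Q = 5410 kW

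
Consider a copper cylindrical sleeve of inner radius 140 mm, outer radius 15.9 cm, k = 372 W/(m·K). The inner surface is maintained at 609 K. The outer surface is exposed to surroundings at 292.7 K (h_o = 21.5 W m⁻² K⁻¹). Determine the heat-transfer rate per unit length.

Treat each layer as a resistance in series:
  R'_copper = ln(0.159/0.140)/(2πk) = 0.1273/(2π·372) = 5.445×10^-5 m·K/W
  R'_conv,out = 1/(2πr h) = 1/(2π·0.159·21.5) = 0.04656 m·K/W
ΣR = 5.445×10^-5 + 0.04656 = 0.04661 m·K/W
Q' = ΔT/ΣR = (609 K − 292.7 K)/0.04661 = 6790 W/m

Q' = 6790 W/m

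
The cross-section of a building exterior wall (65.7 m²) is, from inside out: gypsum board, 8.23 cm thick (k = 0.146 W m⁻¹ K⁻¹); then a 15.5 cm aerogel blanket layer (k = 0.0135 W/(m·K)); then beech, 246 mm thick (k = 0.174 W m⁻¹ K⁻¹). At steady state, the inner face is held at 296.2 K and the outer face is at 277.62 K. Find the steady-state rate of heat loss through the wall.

Q = 90.7 W

Series thermal resistances, inner to outer:
  R_gypsum board = L/(kA) = 0.0823/(0.146·65.7) = 0.008580 K/W
  R_aerogel blanket = L/(kA) = 0.155/(0.0135·65.7) = 0.1748 K/W
  R_beech = L/(kA) = 0.246/(0.174·65.7) = 0.02152 K/W
ΣR = 0.008580 + 0.1748 + 0.02152 = 0.2049 K/W
Q = ΔT/ΣR = (296.2 K − 277.62 K)/0.2049 = 90.7 W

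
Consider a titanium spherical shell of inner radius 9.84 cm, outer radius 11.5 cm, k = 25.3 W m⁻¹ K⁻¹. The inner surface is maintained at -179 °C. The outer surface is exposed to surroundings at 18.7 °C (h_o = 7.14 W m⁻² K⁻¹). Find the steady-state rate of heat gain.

Q = 233 W

Treat each layer as a resistance in series:
  R_titanium = (1/0.0984 − 1/0.115)/(4πk) = 1.467/(4π·25.3) = 0.004614 K/W
  R_conv,out = 1/(4πr²h) = 1/(4π·0.115²·7.14) = 0.8427 K/W
ΣR = 0.004614 + 0.8427 = 0.8473 K/W
Q = ΔT/ΣR = (-179 °C − 18.7 °C)/0.8473 = -233 W
(Negative Q ⇒ heat flows inward; heat gain = 233 W.)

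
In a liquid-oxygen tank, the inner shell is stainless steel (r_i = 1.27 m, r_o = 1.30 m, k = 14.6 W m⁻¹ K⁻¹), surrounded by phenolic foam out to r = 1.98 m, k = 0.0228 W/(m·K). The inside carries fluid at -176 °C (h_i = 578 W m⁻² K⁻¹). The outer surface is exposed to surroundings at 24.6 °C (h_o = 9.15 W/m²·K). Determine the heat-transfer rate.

Q = 217 W

Series thermal resistances, inner to outer:
  R_conv,in = 1/(4πr²h) = 1/(4π·1.27²·578) = 8.536×10^-5 K/W
  R_stainless steel = (1/1.27 − 1/1.30)/(4πk) = 0.01817/(4π·14.6) = 9.904×10^-5 K/W
  R_phenolic foam = (1/1.30 − 1/1.98)/(4πk) = 0.2642/(4π·0.0228) = 0.9221 K/W
  R_conv,out = 1/(4πr²h) = 1/(4π·1.98²·9.15) = 0.002218 K/W
ΣR = 8.536×10^-5 + 9.904×10^-5 + 0.9221 + 0.002218 = 0.9245 K/W
Q = ΔT/ΣR = (-176 °C − 24.6 °C)/0.9245 = -217 W
(Negative Q ⇒ heat flows inward; heat gain = 217 W.)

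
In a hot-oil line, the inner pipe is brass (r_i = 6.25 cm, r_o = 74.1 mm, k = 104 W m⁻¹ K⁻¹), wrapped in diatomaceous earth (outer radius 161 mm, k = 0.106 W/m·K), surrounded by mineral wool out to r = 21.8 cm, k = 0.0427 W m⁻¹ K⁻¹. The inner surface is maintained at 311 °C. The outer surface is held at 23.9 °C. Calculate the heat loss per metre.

Q' = 125 W/m

Series thermal resistances, inner to outer:
  R'_brass = ln(0.0741/0.0625)/(2πk) = 0.1702/(2π·104) = 2.605×10^-4 m·K/W
  R'_diatomaceous earth = ln(0.161/0.0741)/(2πk) = 0.7760/(2π·0.106) = 1.165 m·K/W
  R'_mineral wool = ln(0.218/0.161)/(2πk) = 0.3031/(2π·0.0427) = 1.130 m·K/W
ΣR = 2.605×10^-4 + 1.165 + 1.130 = 2.295 m·K/W
Q' = ΔT/ΣR = (311 °C − 23.9 °C)/2.295 = 125 W/m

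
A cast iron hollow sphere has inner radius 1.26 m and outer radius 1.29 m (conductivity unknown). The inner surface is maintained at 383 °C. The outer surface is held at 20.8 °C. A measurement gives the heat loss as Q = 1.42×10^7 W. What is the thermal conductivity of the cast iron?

k = 57.6 W/m·K

ΣR = ΔT/Q = |383 − 20.8|/1.42×10^7 = 2.551×10^-5 K/W
(1/r₁−1/r₂)/(4πk) = 2.551×10^-5 ⇒ k = 0.01846/(4π·2.551×10^-5) = 57.6 W/m·K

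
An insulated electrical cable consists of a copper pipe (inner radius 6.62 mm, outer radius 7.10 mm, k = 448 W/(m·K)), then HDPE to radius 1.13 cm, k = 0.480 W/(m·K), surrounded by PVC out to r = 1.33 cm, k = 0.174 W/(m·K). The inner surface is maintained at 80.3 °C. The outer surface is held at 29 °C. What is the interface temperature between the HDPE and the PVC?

Treat each layer as a resistance in series:
  R'_copper = ln(0.00710/0.00662)/(2πk) = 0.07000/(2π·448) = 2.487×10^-5 m·K/W
  R'_HDPE = ln(0.0113/0.00710)/(2πk) = 0.4647/(2π·0.480) = 0.1541 m·K/W
  R'_PVC = ln(0.0133/0.0113)/(2πk) = 0.1630/(2π·0.174) = 0.1491 m·K/W
ΣR = 2.487×10^-5 + 0.1541 + 0.1491 = 0.3032 m·K/W
Q' = ΔT/ΣR = (80.3 °C − 29 °C)/0.3032 = 169.2 W/m
From the inner boundary to the HDPE/PVC interface, ΣR_partial = 0.1541 m·K/W.
T_interface = T_in − Q'·ΣR_partial = 80.3 °C − (169.2)(0.1541) = 54.2 °C

T = 54.2 °C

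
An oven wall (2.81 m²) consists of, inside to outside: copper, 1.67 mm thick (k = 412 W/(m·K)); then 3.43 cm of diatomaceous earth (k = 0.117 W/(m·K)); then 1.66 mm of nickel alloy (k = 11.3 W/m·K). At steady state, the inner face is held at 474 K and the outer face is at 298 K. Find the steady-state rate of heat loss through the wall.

Treat each layer as a resistance in series:
  R_copper = L/(kA) = 0.00167/(412·2.81) = 1.442×10^-6 K/W
  R_diatomaceous earth = L/(kA) = 0.0343/(0.117·2.81) = 0.1043 K/W
  R_nickel alloy = L/(kA) = 0.00166/(11.3·2.81) = 5.228×10^-5 K/W
ΣR = 1.442×10^-6 + 0.1043 + 5.228×10^-5 = 0.1044 K/W
Q = ΔT/ΣR = (474 K − 298 K)/0.1044 = 1690 W

Q = 1690 W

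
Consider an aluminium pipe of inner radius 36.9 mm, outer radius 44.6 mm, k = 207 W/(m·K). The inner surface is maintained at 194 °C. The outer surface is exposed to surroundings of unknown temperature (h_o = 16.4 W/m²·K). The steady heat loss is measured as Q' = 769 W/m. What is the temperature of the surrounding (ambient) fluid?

T_out = 26.6 °C

Series resistances:
  R'_aluminium = ln(0.0446/0.0369)/(2πk) = 0.1895/(2π·207) = 1.457×10^-4 m·K/W
  R'_conv,out = 1/(2πr h) = 1/(2π·0.0446·16.4) = 0.2176 m·K/W
ΣR = 0.2177 m·K/W
ΔT = Q'·ΣR = 769 × 0.2177 = 167.4 K
Heat flows outward, so T_out = T_in − ΔT = 194 − 167.4 = 26.6 °C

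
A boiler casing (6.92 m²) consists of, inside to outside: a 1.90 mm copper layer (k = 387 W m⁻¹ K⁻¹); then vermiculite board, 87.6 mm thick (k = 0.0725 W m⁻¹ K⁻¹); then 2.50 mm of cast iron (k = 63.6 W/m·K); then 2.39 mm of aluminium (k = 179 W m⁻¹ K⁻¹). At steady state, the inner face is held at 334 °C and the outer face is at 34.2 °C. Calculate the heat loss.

Q = 1720 W

Treat each layer as a resistance in series:
  R_copper = L/(kA) = 0.00190/(387·6.92) = 7.095×10^-7 K/W
  R_vermiculite board = L/(kA) = 0.0876/(0.0725·6.92) = 0.1746 K/W
  R_cast iron = L/(kA) = 0.00250/(63.6·6.92) = 5.680×10^-6 K/W
  R_aluminium = L/(kA) = 0.00239/(179·6.92) = 1.929×10^-6 K/W
ΣR = 7.095×10^-7 + 0.1746 + 5.680×10^-6 + 1.929×10^-6 = 0.1746 K/W
Q = ΔT/ΣR = (334 °C − 34.2 °C)/0.1746 = 1720 W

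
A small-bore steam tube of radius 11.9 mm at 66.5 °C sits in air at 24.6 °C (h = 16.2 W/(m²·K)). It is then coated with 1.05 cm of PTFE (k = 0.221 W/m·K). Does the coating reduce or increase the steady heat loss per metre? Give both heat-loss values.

reduces: 50.8 → 46.9 W/m

Critical radius for a cylinder: r_cr = k/h = 0.0136 m = 1.36 cm.
Outer radius after coating: r₂ = 0.0119 + 0.0105 = 0.0224 m.
r₁ < r_cr < r₂: heat loss rises to a maximum at r_cr then falls. Whether the coating helps depends on whether Q(r₂) has dropped back below Q(r₁).
Bare: R = 1/(2πr₁h) = 0.8256 m·K/W; Q = 41.9/0.8256 = 50.8 W/m.
Coated: R = R_cond + R_conv = 0.8941 m·K/W; Q = 41.9/0.8941 = 46.9 W/m.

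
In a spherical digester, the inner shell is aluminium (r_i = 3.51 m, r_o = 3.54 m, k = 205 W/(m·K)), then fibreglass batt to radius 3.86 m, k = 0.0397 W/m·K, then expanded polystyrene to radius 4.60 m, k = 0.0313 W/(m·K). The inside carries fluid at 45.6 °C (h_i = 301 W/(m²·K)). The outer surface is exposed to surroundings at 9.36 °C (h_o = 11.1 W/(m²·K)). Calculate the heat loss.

Q = 236 W

Treat each layer as a resistance in series:
  R_conv,in = 1/(4πr²h) = 1/(4π·3.51²·301) = 2.146×10^-5 K/W
  R_aluminium = (1/3.51 − 1/3.54)/(4πk) = 0.002414/(4π·205) = 9.372×10^-7 K/W
  R_fibreglass batt = (1/3.54 − 1/3.86)/(4πk) = 0.02342/(4π·0.0397) = 0.04694 K/W
  R_expanded polystyrene = (1/3.86 − 1/4.60)/(4πk) = 0.04168/(4π·0.0313) = 0.1060 K/W
  R_conv,out = 1/(4πr²h) = 1/(4π·4.60²·11.1) = 3.388×10^-4 K/W
ΣR = 2.146×10^-5 + 9.372×10^-7 + 0.04694 + 0.1060 + 3.388×10^-4 = 0.1533 K/W
Q = ΔT/ΣR = (45.6 °C − 9.36 °C)/0.1533 = 236 W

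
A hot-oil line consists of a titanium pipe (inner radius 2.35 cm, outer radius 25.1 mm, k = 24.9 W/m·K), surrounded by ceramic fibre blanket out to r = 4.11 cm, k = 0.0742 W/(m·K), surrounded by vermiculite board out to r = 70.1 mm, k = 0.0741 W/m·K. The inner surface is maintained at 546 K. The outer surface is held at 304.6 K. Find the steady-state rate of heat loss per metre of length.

Q' = 109 W/m

Series thermal resistances, inner to outer:
  R'_titanium = ln(0.0251/0.0235)/(2πk) = 0.06587/(2π·24.9) = 4.210×10^-4 m·K/W
  R'_ceramic fibre blanket = ln(0.0411/0.0251)/(2πk) = 0.4931/(2π·0.0742) = 1.058 m·K/W
  R'_vermiculite board = ln(0.0701/0.0411)/(2πk) = 0.5339/(2π·0.0741) = 1.147 m·K/W
ΣR = 4.210×10^-4 + 1.058 + 1.147 = 2.205 m·K/W
Q' = ΔT/ΣR = (546 K − 304.6 K)/2.205 = 109 W/m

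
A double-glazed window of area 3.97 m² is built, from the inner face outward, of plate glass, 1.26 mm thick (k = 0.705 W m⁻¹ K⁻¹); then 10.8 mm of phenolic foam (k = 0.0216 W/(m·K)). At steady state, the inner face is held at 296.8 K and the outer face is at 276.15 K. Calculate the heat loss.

Q = 163 W

Treat each layer as a resistance in series:
  R_plate glass = L/(kA) = 0.00126/(0.705·3.97) = 4.502×10^-4 K/W
  R_phenolic foam = L/(kA) = 0.0108/(0.0216·3.97) = 0.1259 K/W
ΣR = 4.502×10^-4 + 0.1259 = 0.1264 K/W
Q = ΔT/ΣR = (296.8 K − 276.15 K)/0.1264 = 163 W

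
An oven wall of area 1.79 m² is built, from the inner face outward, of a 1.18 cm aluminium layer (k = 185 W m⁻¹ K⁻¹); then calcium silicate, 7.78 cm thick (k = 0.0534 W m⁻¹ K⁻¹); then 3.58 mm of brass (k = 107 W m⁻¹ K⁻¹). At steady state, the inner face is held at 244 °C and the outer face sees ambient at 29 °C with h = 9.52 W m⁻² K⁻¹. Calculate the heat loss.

Q = 246 W

Series thermal resistances, inner to outer:
  R_aluminium = L/(kA) = 0.0118/(185·1.79) = 3.563×10^-5 K/W
  R_calcium silicate = L/(kA) = 0.0778/(0.0534·1.79) = 0.8139 K/W
  R_brass = L/(kA) = 0.00358/(107·1.79) = 1.869×10^-5 K/W
  R_conv,out = 1/(hA) = 1/(9.52·1.79) = 0.05868 K/W
ΣR = 3.563×10^-5 + 0.8139 + 1.869×10^-5 + 0.05868 = 0.8726 K/W
Q = ΔT/ΣR = (244 °C − 29 °C)/0.8726 = 246 W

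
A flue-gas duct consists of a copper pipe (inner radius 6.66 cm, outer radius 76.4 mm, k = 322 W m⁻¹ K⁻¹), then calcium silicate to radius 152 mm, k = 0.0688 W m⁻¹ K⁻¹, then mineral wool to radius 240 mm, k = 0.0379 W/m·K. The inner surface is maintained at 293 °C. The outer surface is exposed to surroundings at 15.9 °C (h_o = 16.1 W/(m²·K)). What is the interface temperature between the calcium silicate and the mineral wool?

Series thermal resistances, inner to outer:
  R'_copper = ln(0.0764/0.0666)/(2πk) = 0.1373/(2π·322) = 6.785×10^-5 m·K/W
  R'_calcium silicate = ln(0.152/0.0764)/(2πk) = 0.6879/(2π·0.0688) = 1.591 m·K/W
  R'_mineral wool = ln(0.240/0.152)/(2πk) = 0.4568/(2π·0.0379) = 1.918 m·K/W
  R'_conv,out = 1/(2πr h) = 1/(2π·0.240·16.1) = 0.04119 m·K/W
ΣR = 6.785×10^-5 + 1.591 + 1.918 + 0.04119 = 3.550 m·K/W
Q' = ΔT/ΣR = (293 °C − 15.9 °C)/3.550 = 78.06 W/m
From the inner boundary to the calcium silicate/mineral wool interface, ΣR_partial = 1.591 m·K/W.
T_interface = T_in − Q'·ΣR_partial = 293 °C − (78.06)(1.591) = 169 °C

T = 169 °C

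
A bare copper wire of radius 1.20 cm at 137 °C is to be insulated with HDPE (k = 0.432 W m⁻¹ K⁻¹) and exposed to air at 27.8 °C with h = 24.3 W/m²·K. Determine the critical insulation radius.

For a cylinder, r_cr = k_ins/h = 0.432/24.3 = 0.0178 m = 1.78 cm

r_cr = 1.78 cm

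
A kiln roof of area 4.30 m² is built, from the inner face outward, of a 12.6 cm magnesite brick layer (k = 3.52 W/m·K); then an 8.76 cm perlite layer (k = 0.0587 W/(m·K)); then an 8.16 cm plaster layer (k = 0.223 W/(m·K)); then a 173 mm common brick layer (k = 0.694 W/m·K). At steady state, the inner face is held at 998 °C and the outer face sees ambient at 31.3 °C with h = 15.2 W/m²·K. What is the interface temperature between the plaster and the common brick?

T = 169 °C

Series thermal resistances, inner to outer:
  R_magnesite brick = L/(kA) = 0.126/(3.52·4.30) = 0.008325 K/W
  R_perlite = L/(kA) = 0.0876/(0.0587·4.30) = 0.3471 K/W
  R_plaster = L/(kA) = 0.0816/(0.223·4.30) = 0.08510 K/W
  R_common brick = L/(kA) = 0.173/(0.694·4.30) = 0.05797 K/W
  R_conv,out = 1/(hA) = 1/(15.2·4.30) = 0.01530 K/W
ΣR = 0.008325 + 0.3471 + 0.08510 + 0.05797 + 0.01530 = 0.5138 K/W
Q = ΔT/ΣR = (998 °C − 31.3 °C)/0.5138 = 1881 W
From the inner boundary to the plaster/common brick interface, ΣR_partial = 0.4405 K/W.
T_interface = T_in − Q·ΣR_partial = 998 °C − (1881)(0.4405) = 169 °C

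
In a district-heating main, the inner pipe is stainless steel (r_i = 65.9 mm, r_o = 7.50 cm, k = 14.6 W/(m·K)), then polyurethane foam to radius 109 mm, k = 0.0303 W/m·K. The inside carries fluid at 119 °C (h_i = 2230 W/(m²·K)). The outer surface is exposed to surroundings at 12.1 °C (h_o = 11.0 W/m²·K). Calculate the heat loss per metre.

Treat each layer as a resistance in series:
  R'_conv,in = 1/(2πr h) = 1/(2π·0.0659·2230) = 0.001083 m·K/W
  R'_stainless steel = ln(0.0750/0.0659)/(2πk) = 0.1293/(2π·14.6) = 0.001410 m·K/W
  R'_polyurethane foam = ln(0.109/0.0750)/(2πk) = 0.3739/(2π·0.0303) = 1.964 m·K/W
  R'_conv,out = 1/(2πr h) = 1/(2π·0.109·11.0) = 0.1327 m·K/W
ΣR = 0.001083 + 0.001410 + 1.964 + 0.1327 = 2.099 m·K/W
Q' = ΔT/ΣR = (119 °C − 12.1 °C)/2.099 = 50.9 W/m

Q' = 50.9 W/m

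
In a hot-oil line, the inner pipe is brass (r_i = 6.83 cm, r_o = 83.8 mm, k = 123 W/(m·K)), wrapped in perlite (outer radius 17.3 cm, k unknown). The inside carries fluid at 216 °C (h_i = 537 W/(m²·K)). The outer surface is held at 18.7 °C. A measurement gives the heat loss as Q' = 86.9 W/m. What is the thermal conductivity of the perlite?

k = 0.0509 W/m·K

ΣR = ΔT/Q' = |216 − 18.7|/86.9 = 2.270 m·K/W
Known resistances:
  R'_conv,in = 1/(2πr h) = 1/(2π·0.0683·537) = 0.004339 m·K/W
  R'_brass = ln(0.0838/0.0683)/(2πk) = 0.2045/(2π·123) = 2.646×10^-4 m·K/W
R_perlite = ΣR − ΣR_known = 2.270 − 0.004604 = 2.265 m·K/W
ln(r₂/r₁)/(2πk) = 2.265 ⇒ k = 0.7249/(2π·2.265) = 0.0509 W/m·K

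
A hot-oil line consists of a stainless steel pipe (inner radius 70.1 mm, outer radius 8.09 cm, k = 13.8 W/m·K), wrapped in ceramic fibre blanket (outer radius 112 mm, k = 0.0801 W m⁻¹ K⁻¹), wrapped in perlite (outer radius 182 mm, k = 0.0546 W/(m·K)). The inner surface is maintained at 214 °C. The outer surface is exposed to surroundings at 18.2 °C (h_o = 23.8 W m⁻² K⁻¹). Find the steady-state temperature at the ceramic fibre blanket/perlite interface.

Resistance network (inner→outer):
  R'_stainless steel = ln(0.0809/0.0701)/(2πk) = 0.1433/(2π·13.8) = 0.001653 m·K/W
  R'_ceramic fibre blanket = ln(0.112/0.0809)/(2πk) = 0.3253/(2π·0.0801) = 0.6463 m·K/W
  R'_perlite = ln(0.182/0.112)/(2πk) = 0.4855/(2π·0.0546) = 1.415 m·K/W
  R'_conv,out = 1/(2πr h) = 1/(2π·0.182·23.8) = 0.03674 m·K/W
ΣR = 0.001653 + 0.6463 + 1.415 + 0.03674 = 2.100 m·K/W
Q' = ΔT/ΣR = (214 °C − 18.2 °C)/2.100 = 93.24 W/m
From the inner boundary to the ceramic fibre blanket/perlite interface, ΣR_partial = 0.6480 m·K/W.
T_interface = T_in − Q'·ΣR_partial = 214 °C − (93.24)(0.6480) = 154 °C

T = 154 °C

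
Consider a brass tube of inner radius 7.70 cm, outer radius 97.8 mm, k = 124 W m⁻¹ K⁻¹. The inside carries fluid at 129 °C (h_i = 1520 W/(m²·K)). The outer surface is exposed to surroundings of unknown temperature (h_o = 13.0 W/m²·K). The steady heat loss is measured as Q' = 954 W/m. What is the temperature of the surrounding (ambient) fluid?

Series resistances:
  R'_conv,in = 1/(2πr h) = 1/(2π·0.0770·1520) = 0.001360 m·K/W
  R'_brass = ln(0.0978/0.0770)/(2πk) = 0.2391/(2π·124) = 3.069×10^-4 m·K/W
  R'_conv,out = 1/(2πr h) = 1/(2π·0.0978·13.0) = 0.1252 m·K/W
ΣR = 0.1268 m·K/W
ΔT = Q'·ΣR = 954 × 0.1268 = 121.0 K
Heat flows outward, so T_out = T_in − ΔT = 129 − 121.0 = 8.0 °C

T_out = 8.0 °C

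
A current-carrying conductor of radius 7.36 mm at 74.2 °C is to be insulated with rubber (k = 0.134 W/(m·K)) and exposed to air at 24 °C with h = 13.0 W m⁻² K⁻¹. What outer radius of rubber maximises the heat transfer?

r_cr = 1.03 cm

For a cylinder, r_cr = k_ins/h = 0.134/13.0 = 0.0103 m = 1.03 cm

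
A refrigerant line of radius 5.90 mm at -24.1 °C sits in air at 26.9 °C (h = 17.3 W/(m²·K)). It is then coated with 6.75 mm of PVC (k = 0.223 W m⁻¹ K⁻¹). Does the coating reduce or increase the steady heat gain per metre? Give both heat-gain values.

Critical radius for a cylinder: r_cr = k/h = 0.0129 m = 1.29 cm.
Outer radius after coating: r₂ = 0.00590 + 0.00675 = 0.01265 m.
Since r₁ < r_cr and r₂ ≤ r_cr, the coating moves toward the maximum at r_cr — heat gain rises.
Bare: R = 1/(2πr₁h) = 1.559 m·K/W; Q = 51/1.559 = 32.7 W/m.
Coated: R = R_cond + R_conv = 1.272 m·K/W; Q = 51/1.272 = 40.1 W/m.

increases: 32.7 → 40.1 W/m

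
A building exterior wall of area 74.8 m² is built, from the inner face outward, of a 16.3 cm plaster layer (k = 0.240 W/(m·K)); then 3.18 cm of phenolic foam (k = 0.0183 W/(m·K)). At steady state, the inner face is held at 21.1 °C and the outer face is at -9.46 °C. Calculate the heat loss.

Q = 946 W

Resistance network (inner→outer):
  R_plaster = L/(kA) = 0.163/(0.240·74.8) = 0.009080 K/W
  R_phenolic foam = L/(kA) = 0.0318/(0.0183·74.8) = 0.02323 K/W
ΣR = 0.009080 + 0.02323 = 0.03231 K/W
Q = ΔT/ΣR = (21.1 °C − -9.46 °C)/0.03231 = 946 W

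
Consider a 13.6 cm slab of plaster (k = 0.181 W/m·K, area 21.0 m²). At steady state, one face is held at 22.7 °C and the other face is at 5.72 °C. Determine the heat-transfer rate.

Q = kA·ΔT/L = 0.181 × 21.0 × |22.7 °C − 5.72 °C| / 0.136 = 475 W

Q = 475 W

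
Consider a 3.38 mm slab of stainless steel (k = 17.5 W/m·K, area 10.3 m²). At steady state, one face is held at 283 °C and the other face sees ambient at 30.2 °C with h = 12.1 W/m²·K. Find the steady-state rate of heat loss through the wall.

Treat each layer as a resistance in series:
  R_stainless steel = L/(kA) = 0.00338/(17.5·10.3) = 1.875×10^-5 K/W
  R_conv,out = 1/(hA) = 1/(12.1·10.3) = 0.008024 K/W
ΣR = 1.875×10^-5 + 0.008024 = 0.008043 K/W
Q = ΔT/ΣR = (283 °C − 30.2 °C)/0.008043 = 31400 W

Q = 31.4 kW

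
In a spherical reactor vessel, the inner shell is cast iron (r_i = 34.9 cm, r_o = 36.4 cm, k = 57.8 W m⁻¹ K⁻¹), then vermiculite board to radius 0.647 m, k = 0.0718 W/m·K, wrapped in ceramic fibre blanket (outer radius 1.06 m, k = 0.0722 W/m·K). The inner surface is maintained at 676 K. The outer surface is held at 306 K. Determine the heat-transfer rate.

Resistance network (inner→outer):
  R_cast iron = (1/0.349 − 1/0.364)/(4πk) = 0.1181/(4π·57.8) = 1.626×10^-4 K/W
  R_vermiculite board = (1/0.364 − 1/0.647)/(4πk) = 1.202/(4π·0.0718) = 1.332 K/W
  R_ceramic fibre blanket = (1/0.647 − 1/1.06)/(4πk) = 0.6022/(4π·0.0722) = 0.6637 K/W
ΣR = 1.626×10^-4 + 1.332 + 0.6637 = 1.996 K/W
Q = ΔT/ΣR = (676 K − 306 K)/1.996 = 185 W

Q = 185 W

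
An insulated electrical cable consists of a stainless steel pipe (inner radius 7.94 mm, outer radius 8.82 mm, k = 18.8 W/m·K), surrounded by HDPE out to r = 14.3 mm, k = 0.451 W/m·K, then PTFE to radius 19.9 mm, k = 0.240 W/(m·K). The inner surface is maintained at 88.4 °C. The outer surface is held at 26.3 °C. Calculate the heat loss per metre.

Q' = 159 W/m

Resistance network (inner→outer):
  R'_stainless steel = ln(0.00882/0.00794)/(2πk) = 0.1051/(2π·18.8) = 8.898×10^-4 m·K/W
  R'_HDPE = ln(0.0143/0.00882)/(2πk) = 0.4832/(2π·0.451) = 0.1705 m·K/W
  R'_PTFE = ln(0.0199/0.0143)/(2πk) = 0.3305/(2π·0.240) = 0.2191 m·K/W
ΣR = 8.898×10^-4 + 0.1705 + 0.2191 = 0.3905 m·K/W
Q' = ΔT/ΣR = (88.4 °C − 26.3 °C)/0.3905 = 159 W/m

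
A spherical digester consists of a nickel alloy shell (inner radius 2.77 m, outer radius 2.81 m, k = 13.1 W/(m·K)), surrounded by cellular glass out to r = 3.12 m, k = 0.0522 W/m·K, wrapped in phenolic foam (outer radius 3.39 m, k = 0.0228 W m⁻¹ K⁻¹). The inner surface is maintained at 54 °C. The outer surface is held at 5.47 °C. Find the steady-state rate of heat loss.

Q = 339 W

Treat each layer as a resistance in series:
  R_nickel alloy = (1/2.77 − 1/2.81)/(4πk) = 0.005139/(4π·13.1) = 3.122×10^-5 K/W
  R_cellular glass = (1/2.81 − 1/3.12)/(4πk) = 0.03536/(4π·0.0522) = 0.05390 K/W
  R_phenolic foam = (1/3.12 − 1/3.39)/(4πk) = 0.02553/(4π·0.0228) = 0.08910 K/W
ΣR = 3.122×10^-5 + 0.05390 + 0.08910 = 0.1430 K/W
Q = ΔT/ΣR = (54 °C − 5.47 °C)/0.1430 = 339 W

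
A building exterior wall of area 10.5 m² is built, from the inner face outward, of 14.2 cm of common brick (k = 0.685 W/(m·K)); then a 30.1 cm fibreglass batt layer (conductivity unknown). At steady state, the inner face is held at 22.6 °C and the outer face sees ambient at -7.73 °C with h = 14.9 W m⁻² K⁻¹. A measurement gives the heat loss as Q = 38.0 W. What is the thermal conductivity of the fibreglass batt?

k = 0.0371 W/m·K

ΣR = ΔT/Q = |22.6 − -7.73|/38.0 = 0.7982 K/W
Known resistances:
  R_common brick = L/(kA) = 0.142/(0.685·10.5) = 0.01974 K/W
  R_conv,out = 1/(hA) = 1/(14.9·10.5) = 0.006392 K/W
R_fibreglass batt = ΣR − ΣR_known = 0.7982 − 0.02613 = 0.7721 K/W
L/(kA) = 0.7721 ⇒ k = 0.301/(0.7721·10.5) = 0.0371 W/m·K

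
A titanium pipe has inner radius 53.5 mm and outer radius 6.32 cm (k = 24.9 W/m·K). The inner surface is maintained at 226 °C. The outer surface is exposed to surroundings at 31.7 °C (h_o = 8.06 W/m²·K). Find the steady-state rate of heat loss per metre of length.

Q' = 620 W/m

Series thermal resistances, inner to outer:
  R'_titanium = ln(0.0632/0.0535)/(2πk) = 0.1666/(2π·24.9) = 0.001065 m·K/W
  R'_conv,out = 1/(2πr h) = 1/(2π·0.0632·8.06) = 0.3124 m·K/W
ΣR = 0.001065 + 0.3124 = 0.3135 m·K/W
Q' = ΔT/ΣR = (226 °C − 31.7 °C)/0.3135 = 620 W/m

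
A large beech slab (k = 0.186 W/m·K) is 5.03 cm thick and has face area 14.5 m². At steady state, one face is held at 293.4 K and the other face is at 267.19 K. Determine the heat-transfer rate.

Q = 1410 W

Q = kA·ΔT/L = 0.186 × 14.5 × |293.4 K − 267.19 K| / 0.0503 = 1410 W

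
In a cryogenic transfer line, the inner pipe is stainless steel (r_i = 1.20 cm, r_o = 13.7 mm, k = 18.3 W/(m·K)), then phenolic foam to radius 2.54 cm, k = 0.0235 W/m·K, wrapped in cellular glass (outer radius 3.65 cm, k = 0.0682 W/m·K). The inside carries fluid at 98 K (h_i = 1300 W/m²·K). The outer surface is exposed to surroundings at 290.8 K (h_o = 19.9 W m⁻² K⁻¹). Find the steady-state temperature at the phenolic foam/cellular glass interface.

T = 251.7 K

Resistance network (inner→outer):
  R'_conv,in = 1/(2πr h) = 1/(2π·0.0120·1300) = 0.01020 m·K/W
  R'_stainless steel = ln(0.0137/0.0120)/(2πk) = 0.1325/(2π·18.3) = 0.001152 m·K/W
  R'_phenolic foam = ln(0.0254/0.0137)/(2πk) = 0.6174/(2π·0.0235) = 4.181 m·K/W
  R'_cellular glass = ln(0.0365/0.0254)/(2πk) = 0.3626/(2π·0.0682) = 0.8461 m·K/W
  R'_conv,out = 1/(2πr h) = 1/(2π·0.0365·19.9) = 0.2191 m·K/W
ΣR = 0.01020 + 0.001152 + 4.181 + 0.8461 + 0.2191 = 5.258 m·K/W
Q' = ΔT/ΣR = (98 K − 290.8 K)/5.258 = -36.67 W/m
From the inner boundary to the phenolic foam/cellular glass interface, ΣR_partial = 4.192 m·K/W.
T_interface = T_in − Q'·ΣR_partial = 98 K − (-36.67)(4.192) = 251.7 K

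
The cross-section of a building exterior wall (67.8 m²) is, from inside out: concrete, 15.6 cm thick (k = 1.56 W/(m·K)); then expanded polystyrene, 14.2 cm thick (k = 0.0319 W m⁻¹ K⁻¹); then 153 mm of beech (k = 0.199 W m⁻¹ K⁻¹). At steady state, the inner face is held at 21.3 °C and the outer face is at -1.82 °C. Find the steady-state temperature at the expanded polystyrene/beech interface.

Resistance network (inner→outer):
  R_concrete = L/(kA) = 0.156/(1.56·67.8) = 0.001475 K/W
  R_expanded polystyrene = L/(kA) = 0.142/(0.0319·67.8) = 0.06566 K/W
  R_beech = L/(kA) = 0.153/(0.199·67.8) = 0.01134 K/W
ΣR = 0.001475 + 0.06566 + 0.01134 = 0.07847 K/W
Q = ΔT/ΣR = (21.3 °C − -1.82 °C)/0.07847 = 294.6 W
From the inner boundary to the expanded polystyrene/beech interface, ΣR_partial = 0.06714 K/W.
T_interface = T_in − Q·ΣR_partial = 21.3 °C − (294.6)(0.06714) = 1.52 °C

T = 1.52 °C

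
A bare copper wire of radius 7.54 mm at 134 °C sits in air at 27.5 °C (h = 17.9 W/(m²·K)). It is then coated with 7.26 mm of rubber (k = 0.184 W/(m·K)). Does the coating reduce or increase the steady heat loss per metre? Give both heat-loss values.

Critical radius for a cylinder: r_cr = k/h = 0.0103 m = 1.03 cm.
Outer radius after coating: r₂ = 0.00754 + 0.00726 = 0.01480 m.
r₁ < r_cr < r₂: heat loss rises to a maximum at r_cr then falls. Whether the coating helps depends on whether Q(r₂) has dropped back below Q(r₁).
Bare: R = 1/(2πr₁h) = 1.179 m·K/W; Q = 106.5/1.179 = 90.3 W/m.
Coated: R = R_cond + R_conv = 1.184 m·K/W; Q = 106.5/1.184 = 89.9 W/m.

reduces: 90.3 → 89.9 W/m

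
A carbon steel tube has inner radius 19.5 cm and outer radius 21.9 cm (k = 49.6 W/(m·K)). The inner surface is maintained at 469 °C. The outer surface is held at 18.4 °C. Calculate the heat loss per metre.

Q' = 1210 kW/m

Q' = 2πk·ΔT/ln(r₂/r₁) = 2π × 49.6 × 450.6 / ln(0.219/0.195) = 1.21×10^6 W/m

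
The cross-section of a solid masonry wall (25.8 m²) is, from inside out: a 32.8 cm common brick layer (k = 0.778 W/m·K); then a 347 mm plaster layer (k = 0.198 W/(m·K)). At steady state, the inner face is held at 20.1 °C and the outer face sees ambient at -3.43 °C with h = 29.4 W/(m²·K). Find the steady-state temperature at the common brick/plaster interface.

T = 15.6 °C

Series thermal resistances, inner to outer:
  R_common brick = L/(kA) = 0.328/(0.778·25.8) = 0.01634 K/W
  R_plaster = L/(kA) = 0.347/(0.198·25.8) = 0.06793 K/W
  R_conv,out = 1/(hA) = 1/(29.4·25.8) = 0.001318 K/W
ΣR = 0.01634 + 0.06793 + 0.001318 = 0.08559 K/W
Q = ΔT/ΣR = (20.1 °C − -3.43 °C)/0.08559 = 274.9 W
From the inner boundary to the common brick/plaster interface, ΣR_partial = 0.01634 K/W.
T_interface = T_in − Q·ΣR_partial = 20.1 °C − (274.9)(0.01634) = 15.6 °C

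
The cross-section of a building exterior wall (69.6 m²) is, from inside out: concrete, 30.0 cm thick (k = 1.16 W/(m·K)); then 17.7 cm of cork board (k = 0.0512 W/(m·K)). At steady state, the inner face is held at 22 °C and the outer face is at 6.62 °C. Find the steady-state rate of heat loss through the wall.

Q = 288 W

Treat each layer as a resistance in series:
  R_concrete = L/(kA) = 0.300/(1.16·69.6) = 0.003716 K/W
  R_cork board = L/(kA) = 0.177/(0.0512·69.6) = 0.04967 K/W
ΣR = 0.003716 + 0.04967 = 0.05339 K/W
Q = ΔT/ΣR = (22 °C − 6.62 °C)/0.05339 = 288 W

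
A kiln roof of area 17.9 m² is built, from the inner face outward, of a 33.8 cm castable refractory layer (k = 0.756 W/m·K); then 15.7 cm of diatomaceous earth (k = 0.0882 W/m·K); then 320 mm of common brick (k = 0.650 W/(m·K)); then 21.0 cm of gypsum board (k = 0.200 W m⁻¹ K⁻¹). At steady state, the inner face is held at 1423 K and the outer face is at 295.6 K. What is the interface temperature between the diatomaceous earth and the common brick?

T = 757 K

Resistance network (inner→outer):
  R_castable refractory = L/(kA) = 0.338/(0.756·17.9) = 0.02498 K/W
  R_diatomaceous earth = L/(kA) = 0.157/(0.0882·17.9) = 0.09944 K/W
  R_common brick = L/(kA) = 0.320/(0.650·17.9) = 0.02750 K/W
  R_gypsum board = L/(kA) = 0.210/(0.200·17.9) = 0.05866 K/W
ΣR = 0.02498 + 0.09944 + 0.02750 + 0.05866 = 0.2106 K/W
Q = ΔT/ΣR = (1423 K − 295.6 K)/0.2106 = 5353 W
From the inner boundary to the diatomaceous earth/common brick interface, ΣR_partial = 0.1244 K/W.
T_interface = T_in − Q·ΣR_partial = 1423 K − (5353)(0.1244) = 757 K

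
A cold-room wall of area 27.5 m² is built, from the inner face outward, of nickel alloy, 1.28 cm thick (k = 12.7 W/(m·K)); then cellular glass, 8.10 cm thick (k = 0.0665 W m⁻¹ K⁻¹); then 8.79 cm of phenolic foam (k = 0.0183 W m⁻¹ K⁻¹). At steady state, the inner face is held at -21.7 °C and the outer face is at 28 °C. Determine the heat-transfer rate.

Q = 227 W

Resistance network (inner→outer):
  R_nickel alloy = L/(kA) = 0.0128/(12.7·27.5) = 3.665×10^-5 K/W
  R_cellular glass = L/(kA) = 0.0810/(0.0665·27.5) = 0.04429 K/W
  R_phenolic foam = L/(kA) = 0.0879/(0.0183·27.5) = 0.1747 K/W
ΣR = 3.665×10^-5 + 0.04429 + 0.1747 = 0.2190 K/W
Q = ΔT/ΣR = (-21.7 °C − 28 °C)/0.2190 = -227 W
(Negative Q ⇒ heat flows inward; heat gain = 227 W.)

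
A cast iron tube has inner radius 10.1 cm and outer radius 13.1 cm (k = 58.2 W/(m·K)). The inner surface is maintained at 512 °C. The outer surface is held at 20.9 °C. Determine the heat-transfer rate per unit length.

Q' = 691 kW/m

Q' = 2πk·ΔT/ln(r₂/r₁) = 2π × 58.2 × 491.1 / ln(0.131/0.101) = 6.91×10^5 W/m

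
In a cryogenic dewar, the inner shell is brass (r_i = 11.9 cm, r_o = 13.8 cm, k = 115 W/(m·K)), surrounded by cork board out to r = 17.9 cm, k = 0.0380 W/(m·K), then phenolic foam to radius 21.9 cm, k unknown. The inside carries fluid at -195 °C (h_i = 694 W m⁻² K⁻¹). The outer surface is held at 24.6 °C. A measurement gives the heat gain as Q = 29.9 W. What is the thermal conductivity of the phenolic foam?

k = 0.0210 W/m·K

ΣR = ΔT/Q = |-195 − 24.6|/29.9 = 7.344 K/W
Known resistances:
  R_conv,in = 1/(4πr²h) = 1/(4π·0.119²·694) = 0.008097 K/W
  R_brass = (1/0.119 − 1/0.138)/(4πk) = 1.157/(4π·115) = 8.006×10^-4 K/W
  R_cork board = (1/0.138 − 1/0.179)/(4πk) = 1.660/(4π·0.0380) = 3.476 K/W
R_phenolic foam = ΣR − ΣR_known = 7.344 − 3.485 = 3.859 K/W
(1/r₁−1/r₂)/(4πk) = 3.859 ⇒ k = 1.020/(4π·3.859) = 0.0210 W/m·K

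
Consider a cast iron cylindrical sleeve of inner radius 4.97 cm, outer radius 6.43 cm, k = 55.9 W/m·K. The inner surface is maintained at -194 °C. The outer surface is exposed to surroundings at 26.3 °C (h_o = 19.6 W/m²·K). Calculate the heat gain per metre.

Q' = 1730 W/m

Series thermal resistances, inner to outer:
  R'_cast iron = ln(0.0643/0.0497)/(2πk) = 0.2576/(2π·55.9) = 7.333×10^-4 m·K/W
  R'_conv,out = 1/(2πr h) = 1/(2π·0.0643·19.6) = 0.1263 m·K/W
ΣR = 7.333×10^-4 + 0.1263 = 0.1270 m·K/W
Q' = ΔT/ΣR = (-194 °C − 26.3 °C)/0.1270 = -1730 W/m
(Negative Q' ⇒ heat flows inward; heat gain = 1730 W/m.)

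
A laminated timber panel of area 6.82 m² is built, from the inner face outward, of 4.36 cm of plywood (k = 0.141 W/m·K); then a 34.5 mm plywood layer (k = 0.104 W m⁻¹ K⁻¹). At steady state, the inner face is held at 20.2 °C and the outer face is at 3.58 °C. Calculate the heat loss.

Treat each layer as a resistance in series:
  R_plywood = L/(kA) = 0.0436/(0.141·6.82) = 0.04534 K/W
  R_plywood = L/(kA) = 0.0345/(0.104·6.82) = 0.04864 K/W
ΣR = 0.04534 + 0.04864 = 0.09398 K/W
Q = ΔT/ΣR = (20.2 °C − 3.58 °C)/0.09398 = 177 W

Q = 177 W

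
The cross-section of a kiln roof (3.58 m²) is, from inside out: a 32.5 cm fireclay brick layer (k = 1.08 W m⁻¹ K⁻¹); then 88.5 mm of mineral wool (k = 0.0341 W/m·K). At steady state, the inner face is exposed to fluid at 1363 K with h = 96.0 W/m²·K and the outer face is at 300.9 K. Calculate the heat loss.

Series thermal resistances, inner to outer:
  R_conv,in = 1/(hA) = 1/(96.0·3.58) = 0.002910 K/W
  R_fireclay brick = L/(kA) = 0.325/(1.08·3.58) = 0.08406 K/W
  R_mineral wool = L/(kA) = 0.0885/(0.0341·3.58) = 0.7249 K/W
ΣR = 0.002910 + 0.08406 + 0.7249 = 0.8119 K/W
Q = ΔT/ΣR = (1363 K − 300.9 K)/0.8119 = 1310 W

Q = 1310 W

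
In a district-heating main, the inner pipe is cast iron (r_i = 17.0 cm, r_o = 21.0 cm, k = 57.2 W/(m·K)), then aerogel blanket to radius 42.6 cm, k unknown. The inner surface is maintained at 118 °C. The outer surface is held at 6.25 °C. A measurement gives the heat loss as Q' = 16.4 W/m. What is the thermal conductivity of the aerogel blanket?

k = 0.0165 W/m·K

ΣR = ΔT/Q' = |118 − 6.25|/16.4 = 6.814 m·K/W
Known resistances:
  R'_cast iron = ln(0.210/0.170)/(2πk) = 0.2113/(2π·57.2) = 5.880×10^-4 m·K/W
R_aerogel blanket = ΣR − ΣR_known = 6.814 − 5.880×10^-4 = 6.813 m·K/W
ln(r₂/r₁)/(2πk) = 6.813 ⇒ k = 0.7073/(2π·6.813) = 0.0165 W/m·K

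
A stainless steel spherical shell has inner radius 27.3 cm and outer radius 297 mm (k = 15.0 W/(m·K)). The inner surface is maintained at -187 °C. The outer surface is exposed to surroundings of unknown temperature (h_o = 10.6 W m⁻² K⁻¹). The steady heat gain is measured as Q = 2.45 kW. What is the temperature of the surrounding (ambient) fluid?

T_out = 25.4 °C

Sum the resistances:
  R_stainless steel = (1/0.273 − 1/0.297)/(4πk) = 0.2960/(4π·15.0) = 0.001570 K/W
  R_conv,out = 1/(4πr²h) = 1/(4π·0.297²·10.6) = 0.08511 K/W
ΣR = 0.08668 K/W
ΔT = Q·ΣR = 2450 × 0.08668 = 212.4 K
Heat flows inward, so T_out = T_in + ΔT = -187 + 212.4 = 25.4 °C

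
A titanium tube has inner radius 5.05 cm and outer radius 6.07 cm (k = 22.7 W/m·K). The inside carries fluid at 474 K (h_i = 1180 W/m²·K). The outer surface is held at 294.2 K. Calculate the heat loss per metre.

Series thermal resistances, inner to outer:
  R'_conv,in = 1/(2πr h) = 1/(2π·0.0505·1180) = 0.002671 m·K/W
  R'_titanium = ln(0.0607/0.0505)/(2πk) = 0.1840/(2π·22.7) = 0.001290 m·K/W
ΣR = 0.002671 + 0.001290 = 0.003961 m·K/W
Q' = ΔT/ΣR = (474 K − 294.2 K)/0.003961 = 45400 W/m

Q' = 45.4 kW/m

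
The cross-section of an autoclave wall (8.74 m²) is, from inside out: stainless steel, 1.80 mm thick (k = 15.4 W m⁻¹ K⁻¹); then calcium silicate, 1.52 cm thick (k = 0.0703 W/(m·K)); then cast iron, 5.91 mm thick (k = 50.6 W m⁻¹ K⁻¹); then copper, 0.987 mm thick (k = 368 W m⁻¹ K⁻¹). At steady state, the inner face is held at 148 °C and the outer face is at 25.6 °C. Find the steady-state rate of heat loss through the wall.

Q = 4940 W

Treat each layer as a resistance in series:
  R_stainless steel = L/(kA) = 0.00180/(15.4·8.74) = 1.337×10^-5 K/W
  R_calcium silicate = L/(kA) = 0.0152/(0.0703·8.74) = 0.02474 K/W
  R_cast iron = L/(kA) = 0.00591/(50.6·8.74) = 1.336×10^-5 K/W
  R_copper = L/(kA) = 9.87×10^-4/(368·8.74) = 3.069×10^-7 K/W
ΣR = 1.337×10^-5 + 0.02474 + 1.336×10^-5 + 3.069×10^-7 = 0.02477 K/W
Q = ΔT/ΣR = (148 °C − 25.6 °C)/0.02477 = 4940 W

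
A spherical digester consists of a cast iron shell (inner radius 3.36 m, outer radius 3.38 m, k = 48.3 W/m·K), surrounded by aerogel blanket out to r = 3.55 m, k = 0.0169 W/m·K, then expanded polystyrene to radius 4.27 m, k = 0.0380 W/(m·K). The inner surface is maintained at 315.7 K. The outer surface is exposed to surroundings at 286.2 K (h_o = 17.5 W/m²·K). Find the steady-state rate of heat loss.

Treat each layer as a resistance in series:
  R_cast iron = (1/3.36 − 1/3.38)/(4πk) = 0.001761/(4π·48.3) = 2.901×10^-6 K/W
  R_aerogel blanket = (1/3.38 − 1/3.55)/(4πk) = 0.01417/(4π·0.0169) = 0.06671 K/W
  R_expanded polystyrene = (1/3.55 − 1/4.27)/(4πk) = 0.04750/(4π·0.0380) = 0.09947 K/W
  R_conv,out = 1/(4πr²h) = 1/(4π·4.27²·17.5) = 2.494×10^-4 K/W
ΣR = 2.901×10^-6 + 0.06671 + 0.09947 + 2.494×10^-4 = 0.1664 K/W
Q = ΔT/ΣR = (315.7 K − 286.2 K)/0.1664 = 177 W

Q = 177 W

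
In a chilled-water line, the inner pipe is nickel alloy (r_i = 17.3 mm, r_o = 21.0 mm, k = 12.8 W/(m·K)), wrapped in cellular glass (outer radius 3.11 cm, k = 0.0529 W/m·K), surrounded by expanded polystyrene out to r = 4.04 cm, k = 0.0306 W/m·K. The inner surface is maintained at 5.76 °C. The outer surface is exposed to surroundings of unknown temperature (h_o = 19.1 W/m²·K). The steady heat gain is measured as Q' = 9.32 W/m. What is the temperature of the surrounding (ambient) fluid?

T_out = 31.4 °C

Sum the resistances:
  R'_nickel alloy = ln(0.0210/0.0173)/(2πk) = 0.1938/(2π·12.8) = 0.002410 m·K/W
  R'_cellular glass = ln(0.0311/0.0210)/(2πk) = 0.3927/(2π·0.0529) = 1.181 m·K/W
  R'_expanded polystyrene = ln(0.0404/0.0311)/(2πk) = 0.2616/(2π·0.0306) = 1.361 m·K/W
  R'_conv,out = 1/(2πr h) = 1/(2π·0.0404·19.1) = 0.2063 m·K/W
ΣR = 2.751 m·K/W
ΔT = Q'·ΣR = 9.32 × 2.751 = 25.64 K
Heat flows inward, so T_out = T_in + ΔT = 5.76 + 25.64 = 31.4 °C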